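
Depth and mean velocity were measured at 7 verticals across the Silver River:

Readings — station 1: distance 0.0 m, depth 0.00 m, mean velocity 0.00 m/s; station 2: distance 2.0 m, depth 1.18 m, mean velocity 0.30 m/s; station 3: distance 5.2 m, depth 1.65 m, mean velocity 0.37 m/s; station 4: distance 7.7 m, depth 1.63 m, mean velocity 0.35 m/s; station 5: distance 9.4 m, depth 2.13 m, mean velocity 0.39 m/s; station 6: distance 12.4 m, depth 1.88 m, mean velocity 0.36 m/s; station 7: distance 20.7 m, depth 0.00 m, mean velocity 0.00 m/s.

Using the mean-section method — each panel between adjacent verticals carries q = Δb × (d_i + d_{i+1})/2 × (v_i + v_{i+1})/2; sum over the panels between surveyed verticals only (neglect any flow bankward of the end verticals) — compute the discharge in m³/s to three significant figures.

8.01 m³/s

Panel 1-2: Δb = 2 m, d̄ = (0.00+1.18)/2 = 0.59, v̄ = (0.00+0.30)/2 = 0.15 → q = 2×0.59×0.15 = 0.1770 m³/s
Panel 2-3: Δb = 3.2 m, d̄ = (1.18+1.65)/2 = 1.415, v̄ = (0.30+0.37)/2 = 0.335 → q = 3.2×1.415×0.335 = 1.517 m³/s
Panel 3-4: Δb = 2.5 m, d̄ = (1.65+1.63)/2 = 1.64, v̄ = (0.37+0.35)/2 = 0.36 → q = 2.5×1.64×0.36 = 1.476 m³/s
Panel 4-5: Δb = 1.7 m, d̄ = (1.63+2.13)/2 = 1.88, v̄ = (0.35+0.39)/2 = 0.37 → q = 1.7×1.88×0.37 = 1.183 m³/s
Panel 5-6: Δb = 3 m, d̄ = (2.13+1.88)/2 = 2.005, v̄ = (0.39+0.36)/2 = 0.375 → q = 3×2.005×0.375 = 2.256 m³/s
Panel 6-7: Δb = 8.3 m, d̄ = (1.88+0.00)/2 = 0.94, v̄ = (0.36+0.00)/2 = 0.18 → q = 8.3×0.94×0.18 = 1.404 m³/s
Q = Σ q = 8.012 m³/s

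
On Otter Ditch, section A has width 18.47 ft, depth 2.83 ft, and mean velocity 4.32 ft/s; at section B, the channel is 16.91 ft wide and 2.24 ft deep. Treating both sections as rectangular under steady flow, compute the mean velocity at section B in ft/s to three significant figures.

5.96 ft/s

Q = A₁V₁ = (18.47×2.83) × 4.32 = 225.8 ft³/s
A₂ = 16.91 × 2.24 = 37.88 ft²
V₂ = Q/A₂ = 225.8/37.88 = 5.961 ft/s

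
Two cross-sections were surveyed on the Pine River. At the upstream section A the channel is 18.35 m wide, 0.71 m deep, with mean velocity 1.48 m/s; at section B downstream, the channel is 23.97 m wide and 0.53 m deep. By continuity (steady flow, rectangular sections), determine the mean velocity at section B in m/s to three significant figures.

1.52 m/s

Q = A₁V₁ = (18.35×0.71) × 1.48 = 19.28 m³/s
A₂ = 23.97 × 0.53 = 12.70 m²
V₂ = Q/A₂ = 19.28/12.70 = 1.518 m/s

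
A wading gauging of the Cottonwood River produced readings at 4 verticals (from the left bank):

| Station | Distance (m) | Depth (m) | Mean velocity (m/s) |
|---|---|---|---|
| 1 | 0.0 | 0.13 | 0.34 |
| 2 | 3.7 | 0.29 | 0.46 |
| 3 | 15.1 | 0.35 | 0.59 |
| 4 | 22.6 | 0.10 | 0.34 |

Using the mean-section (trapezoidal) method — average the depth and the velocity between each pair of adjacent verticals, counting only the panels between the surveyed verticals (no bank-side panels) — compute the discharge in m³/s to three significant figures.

Panel 1-2: Δb = 3.7 m, d̄ = (0.13+0.29)/2 = 0.21, v̄ = (0.34+0.46)/2 = 0.4 → q = 3.7×0.21×0.4 = 0.3108 m³/s
Panel 2-3: Δb = 11.4 m, d̄ = (0.29+0.35)/2 = 0.32, v̄ = (0.46+0.59)/2 = 0.525 → q = 11.4×0.32×0.525 = 1.915 m³/s
Panel 3-4: Δb = 7.5 m, d̄ = (0.35+0.10)/2 = 0.225, v̄ = (0.59+0.34)/2 = 0.465 → q = 7.5×0.225×0.465 = 0.7847 m³/s
Q = Σ q = 3.011 m³/s

3.01 m³/s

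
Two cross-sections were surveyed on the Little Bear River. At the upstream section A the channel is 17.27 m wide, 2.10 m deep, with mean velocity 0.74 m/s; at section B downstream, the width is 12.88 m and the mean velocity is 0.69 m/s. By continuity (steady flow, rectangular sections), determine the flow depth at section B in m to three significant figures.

3.02 m

Q = A₁V₁ = (17.27×2.10) × 0.74 = 26.84 m³/s
d₂ = Q/(b₂ V₂) = 26.84/(12.88×0.69) = 3.020 m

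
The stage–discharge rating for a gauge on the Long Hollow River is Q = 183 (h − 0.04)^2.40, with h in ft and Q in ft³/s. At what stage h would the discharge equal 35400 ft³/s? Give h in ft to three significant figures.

h − h₀ = (Q/C)^(1/b) = (35400/183)^(1/2.40) = 8.969 ft
h = 0.04 + 8.969 = 9.009 ft

9.01 ft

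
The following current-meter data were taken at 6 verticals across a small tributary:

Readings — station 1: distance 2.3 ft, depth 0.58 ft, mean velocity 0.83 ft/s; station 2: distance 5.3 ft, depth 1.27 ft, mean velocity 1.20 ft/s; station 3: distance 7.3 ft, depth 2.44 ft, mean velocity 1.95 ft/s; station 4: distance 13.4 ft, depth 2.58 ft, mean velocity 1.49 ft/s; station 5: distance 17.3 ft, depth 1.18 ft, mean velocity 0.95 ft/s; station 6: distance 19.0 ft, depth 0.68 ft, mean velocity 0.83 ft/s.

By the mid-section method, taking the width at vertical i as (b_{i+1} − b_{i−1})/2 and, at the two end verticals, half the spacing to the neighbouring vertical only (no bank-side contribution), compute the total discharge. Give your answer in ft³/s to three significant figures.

w_1 = (5.3 − 2.3)/2 = 1.5 ft; q_1 = 0.83 × 0.58 × 1.5 = 0.7221 ft³/s
w_2 = (7.3 − 2.3)/2 = 2.5 ft; q_2 = 1.20 × 1.27 × 2.5 = 3.810 ft³/s
w_3 = (13.4 − 5.3)/2 = 4.05 ft; q_3 = 1.95 × 2.44 × 4.05 = 19.27 ft³/s
w_4 = (17.3 − 7.3)/2 = 5 ft; q_4 = 1.49 × 2.58 × 5 = 19.22 ft³/s
w_5 = (19.0 − 13.4)/2 = 2.8 ft; q_5 = 0.95 × 1.18 × 2.8 = 3.139 ft³/s
w_6 = (19.0 − 17.3)/2 = 0.85 ft; q_6 = 0.83 × 0.68 × 0.85 = 0.4797 ft³/s
Q = Σ qᵢ = 46.64 ft³/s

46.6 ft³/s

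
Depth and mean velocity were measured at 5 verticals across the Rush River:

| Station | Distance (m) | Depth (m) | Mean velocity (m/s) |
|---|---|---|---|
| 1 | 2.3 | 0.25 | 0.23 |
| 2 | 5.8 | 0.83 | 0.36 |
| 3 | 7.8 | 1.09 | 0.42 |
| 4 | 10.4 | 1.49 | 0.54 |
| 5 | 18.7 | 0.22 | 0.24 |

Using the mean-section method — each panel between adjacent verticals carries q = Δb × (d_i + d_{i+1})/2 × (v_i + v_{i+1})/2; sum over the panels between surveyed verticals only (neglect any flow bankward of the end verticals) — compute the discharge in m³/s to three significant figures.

5.68 m³/s

Panel 1-2: Δb = 3.5 m, d̄ = (0.25+0.83)/2 = 0.54, v̄ = (0.23+0.36)/2 = 0.295 → q = 3.5×0.54×0.295 = 0.5576 m³/s
Panel 2-3: Δb = 2 m, d̄ = (0.83+1.09)/2 = 0.96, v̄ = (0.36+0.42)/2 = 0.39 → q = 2×0.96×0.39 = 0.7488 m³/s
Panel 3-4: Δb = 2.6 m, d̄ = (1.09+1.49)/2 = 1.29, v̄ = (0.42+0.54)/2 = 0.48 → q = 2.6×1.29×0.48 = 1.610 m³/s
Panel 4-5: Δb = 8.3 m, d̄ = (1.49+0.22)/2 = 0.855, v̄ = (0.54+0.24)/2 = 0.39 → q = 8.3×0.855×0.39 = 2.768 m³/s
Q = Σ q = 5.684 m³/s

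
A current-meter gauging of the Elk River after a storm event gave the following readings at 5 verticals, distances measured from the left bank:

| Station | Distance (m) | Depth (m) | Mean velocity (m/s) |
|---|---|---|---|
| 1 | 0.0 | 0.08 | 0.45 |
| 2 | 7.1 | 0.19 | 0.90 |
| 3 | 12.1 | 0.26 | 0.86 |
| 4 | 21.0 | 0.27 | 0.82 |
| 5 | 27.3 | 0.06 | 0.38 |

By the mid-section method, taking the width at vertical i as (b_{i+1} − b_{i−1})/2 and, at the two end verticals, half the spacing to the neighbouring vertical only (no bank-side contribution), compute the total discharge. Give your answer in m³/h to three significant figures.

16100 m³/h

w_1 = (7.1 − 0.0)/2 = 3.55 m; q_1 = 0.45 × 0.08 × 3.55 = 0.1278 m³/s
w_2 = (12.1 − 0.0)/2 = 6.05 m; q_2 = 0.90 × 0.19 × 6.05 = 1.035 m³/s
w_3 = (21.0 − 7.1)/2 = 6.95 m; q_3 = 0.86 × 0.26 × 6.95 = 1.554 m³/s
w_4 = (27.3 − 12.1)/2 = 7.6 m; q_4 = 0.82 × 0.27 × 7.6 = 1.683 m³/s
w_5 = (27.3 − 21.0)/2 = 3.15 m; q_5 = 0.38 × 0.06 × 3.15 = 0.07182 m³/s
Q = Σ qᵢ = 4.471 m³/s
= 4.471 × 3600 = 16090 m³/h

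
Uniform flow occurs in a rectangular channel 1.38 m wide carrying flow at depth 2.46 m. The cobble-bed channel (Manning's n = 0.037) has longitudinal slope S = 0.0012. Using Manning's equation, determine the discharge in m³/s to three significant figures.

A = b·y = 1.38 × 2.46 = 3.395 m²
P = b + 2y = 1.38 + 2×2.46 = 6.300 m
R = A/P = 3.395/6.300 = 0.5389 m
Q = (1/n)·A·R^(2/3)·S^(1/2) = (1/0.037) × 3.395 × 0.5389^(2/3) × 0.0012^(1/2) = 2.105 m³/s

2.10 m³/s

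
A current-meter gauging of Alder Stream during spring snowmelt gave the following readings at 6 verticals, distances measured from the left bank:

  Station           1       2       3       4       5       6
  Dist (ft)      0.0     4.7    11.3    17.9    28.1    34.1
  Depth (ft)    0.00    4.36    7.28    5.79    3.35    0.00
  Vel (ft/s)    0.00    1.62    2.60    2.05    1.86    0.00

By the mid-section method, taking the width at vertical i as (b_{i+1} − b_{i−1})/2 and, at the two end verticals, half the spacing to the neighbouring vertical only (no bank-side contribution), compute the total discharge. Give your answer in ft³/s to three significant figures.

315 ft³/s

w_2 = (11.3 − 0.0)/2 = 5.65 ft; q_2 = 1.62 × 4.36 × 5.65 = 39.91 ft³/s
w_3 = (17.9 − 4.7)/2 = 6.6 ft; q_3 = 2.60 × 7.28 × 6.6 = 124.9 ft³/s
w_4 = (28.1 − 11.3)/2 = 8.4 ft; q_4 = 2.05 × 5.79 × 8.4 = 99.70 ft³/s
w_5 = (34.1 − 17.9)/2 = 8.1 ft; q_5 = 1.86 × 3.35 × 8.1 = 50.47 ft³/s
Stations 1, 6 contribute zero (depth or velocity is 0).
Q = Σ qᵢ = 315.0 ft³/s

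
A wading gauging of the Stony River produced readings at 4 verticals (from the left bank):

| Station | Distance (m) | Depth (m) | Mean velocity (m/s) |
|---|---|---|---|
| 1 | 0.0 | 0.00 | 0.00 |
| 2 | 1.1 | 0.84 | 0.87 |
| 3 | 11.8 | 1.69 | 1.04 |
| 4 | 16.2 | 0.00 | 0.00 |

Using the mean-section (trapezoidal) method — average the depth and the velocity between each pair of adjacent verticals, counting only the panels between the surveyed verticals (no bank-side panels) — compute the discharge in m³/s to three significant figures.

15.1 m³/s

Panel 1-2: Δb = 1.1 m, d̄ = (0.00+0.84)/2 = 0.42, v̄ = (0.00+0.87)/2 = 0.435 → q = 1.1×0.42×0.435 = 0.2010 m³/s
Panel 2-3: Δb = 10.7 m, d̄ = (0.84+1.69)/2 = 1.265, v̄ = (0.87+1.04)/2 = 0.955 → q = 10.7×1.265×0.955 = 12.93 m³/s
Panel 3-4: Δb = 4.4 m, d̄ = (1.69+0.00)/2 = 0.845, v̄ = (1.04+0.00)/2 = 0.52 → q = 4.4×0.845×0.52 = 1.933 m³/s
Q = Σ q = 15.06 m³/s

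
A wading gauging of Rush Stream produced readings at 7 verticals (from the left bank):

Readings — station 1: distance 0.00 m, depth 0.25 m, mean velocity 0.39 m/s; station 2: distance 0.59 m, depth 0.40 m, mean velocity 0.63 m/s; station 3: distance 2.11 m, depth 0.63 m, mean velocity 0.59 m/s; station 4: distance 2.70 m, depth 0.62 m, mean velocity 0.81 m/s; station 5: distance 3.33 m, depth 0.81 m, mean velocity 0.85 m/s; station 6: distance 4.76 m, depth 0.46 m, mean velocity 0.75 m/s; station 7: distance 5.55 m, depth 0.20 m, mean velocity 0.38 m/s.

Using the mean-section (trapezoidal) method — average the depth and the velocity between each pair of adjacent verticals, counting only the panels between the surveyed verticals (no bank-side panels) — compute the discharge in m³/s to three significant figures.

Panel 1-2: Δb = 0.59 m, d̄ = (0.25+0.40)/2 = 0.325, v̄ = (0.39+0.63)/2 = 0.51 → q = 0.59×0.325×0.51 = 0.09779 m³/s
Panel 2-3: Δb = 1.52 m, d̄ = (0.40+0.63)/2 = 0.515, v̄ = (0.63+0.59)/2 = 0.61 → q = 1.52×0.515×0.61 = 0.4775 m³/s
Panel 3-4: Δb = 0.59 m, d̄ = (0.63+0.62)/2 = 0.625, v̄ = (0.59+0.81)/2 = 0.7 → q = 0.59×0.625×0.7 = 0.2581 m³/s
Panel 4-5: Δb = 0.63 m, d̄ = (0.62+0.81)/2 = 0.715, v̄ = (0.81+0.85)/2 = 0.83 → q = 0.63×0.715×0.83 = 0.3739 m³/s
Panel 5-6: Δb = 1.43 m, d̄ = (0.81+0.46)/2 = 0.635, v̄ = (0.85+0.75)/2 = 0.8 → q = 1.43×0.635×0.8 = 0.7264 m³/s
Panel 6-7: Δb = 0.79 m, d̄ = (0.46+0.20)/2 = 0.33, v̄ = (0.75+0.38)/2 = 0.565 → q = 0.79×0.33×0.565 = 0.1473 m³/s
Q = Σ q = 2.081 m³/s

2.08 m³/s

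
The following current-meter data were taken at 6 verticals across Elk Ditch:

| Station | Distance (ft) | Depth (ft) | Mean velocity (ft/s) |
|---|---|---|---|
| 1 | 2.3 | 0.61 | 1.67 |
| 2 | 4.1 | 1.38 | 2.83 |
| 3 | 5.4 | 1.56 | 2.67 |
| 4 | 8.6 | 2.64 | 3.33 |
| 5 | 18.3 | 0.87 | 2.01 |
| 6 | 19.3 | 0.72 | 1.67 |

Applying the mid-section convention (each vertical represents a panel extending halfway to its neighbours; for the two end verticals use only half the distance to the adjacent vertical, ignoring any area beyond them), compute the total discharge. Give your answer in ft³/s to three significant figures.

83.0 ft³/s

w_1 = (4.1 − 2.3)/2 = 0.9 ft; q_1 = 1.67 × 0.61 × 0.9 = 0.9168 ft³/s
w_2 = (5.4 − 2.3)/2 = 1.55 ft; q_2 = 2.83 × 1.38 × 1.55 = 6.053 ft³/s
w_3 = (8.6 − 4.1)/2 = 2.25 ft; q_3 = 2.67 × 1.56 × 2.25 = 9.372 ft³/s
w_4 = (18.3 − 5.4)/2 = 6.45 ft; q_4 = 3.33 × 2.64 × 6.45 = 56.70 ft³/s
w_5 = (19.3 − 8.6)/2 = 5.35 ft; q_5 = 2.01 × 0.87 × 5.35 = 9.356 ft³/s
w_6 = (19.3 − 18.3)/2 = 0.5 ft; q_6 = 1.67 × 0.72 × 0.5 = 0.6012 ft³/s
Q = Σ qᵢ = 83.00 ft³/s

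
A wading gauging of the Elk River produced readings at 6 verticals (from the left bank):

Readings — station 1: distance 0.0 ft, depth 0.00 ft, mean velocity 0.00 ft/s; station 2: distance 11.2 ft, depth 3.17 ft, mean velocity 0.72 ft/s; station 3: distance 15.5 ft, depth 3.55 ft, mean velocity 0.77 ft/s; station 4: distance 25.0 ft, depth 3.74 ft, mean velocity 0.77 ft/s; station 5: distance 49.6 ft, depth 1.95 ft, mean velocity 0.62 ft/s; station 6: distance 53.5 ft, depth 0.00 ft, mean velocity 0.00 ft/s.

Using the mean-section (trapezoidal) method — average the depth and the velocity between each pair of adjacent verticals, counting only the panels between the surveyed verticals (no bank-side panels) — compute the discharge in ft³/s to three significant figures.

Panel 1-2: Δb = 11.2 ft, d̄ = (0.00+3.17)/2 = 1.585, v̄ = (0.00+0.72)/2 = 0.36 → q = 11.2×1.585×0.36 = 6.391 ft³/s
Panel 2-3: Δb = 4.3 ft, d̄ = (3.17+3.55)/2 = 3.36, v̄ = (0.72+0.77)/2 = 0.745 → q = 4.3×3.36×0.745 = 10.76 ft³/s
Panel 3-4: Δb = 9.5 ft, d̄ = (3.55+3.74)/2 = 3.645, v̄ = (0.77+0.77)/2 = 0.77 → q = 9.5×3.645×0.77 = 26.66 ft³/s
Panel 4-5: Δb = 24.6 ft, d̄ = (3.74+1.95)/2 = 2.845, v̄ = (0.77+0.62)/2 = 0.695 → q = 24.6×2.845×0.695 = 48.64 ft³/s
Panel 5-6: Δb = 3.9 ft, d̄ = (1.95+0.00)/2 = 0.975, v̄ = (0.62+0.00)/2 = 0.31 → q = 3.9×0.975×0.31 = 1.179 ft³/s
Q = Σ q = 93.64 ft³/s

93.6 ft³/s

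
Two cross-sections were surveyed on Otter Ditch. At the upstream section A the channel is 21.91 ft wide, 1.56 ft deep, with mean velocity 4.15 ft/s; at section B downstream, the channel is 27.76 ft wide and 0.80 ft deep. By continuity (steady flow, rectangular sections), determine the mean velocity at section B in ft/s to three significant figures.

Q = A₁V₁ = (21.91×1.56) × 4.15 = 141.8 ft³/s
A₂ = 27.76 × 0.80 = 22.21 ft²
V₂ = Q/A₂ = 141.8/22.21 = 6.387 ft/s

6.39 ft/s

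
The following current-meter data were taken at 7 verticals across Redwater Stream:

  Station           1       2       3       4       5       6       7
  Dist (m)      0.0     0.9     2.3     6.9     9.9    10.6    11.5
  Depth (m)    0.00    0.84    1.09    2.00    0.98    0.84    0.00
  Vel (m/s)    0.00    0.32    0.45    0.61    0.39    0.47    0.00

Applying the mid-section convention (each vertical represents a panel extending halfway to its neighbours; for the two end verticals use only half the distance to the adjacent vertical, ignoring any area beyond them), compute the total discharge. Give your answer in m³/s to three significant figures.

w_2 = (2.3 − 0.0)/2 = 1.15 m; q_2 = 0.32 × 0.84 × 1.15 = 0.3091 m³/s
w_3 = (6.9 − 0.9)/2 = 3 m; q_3 = 0.45 × 1.09 × 3 = 1.472 m³/s
w_4 = (9.9 − 2.3)/2 = 3.8 m; q_4 = 0.61 × 2.00 × 3.8 = 4.636 m³/s
w_5 = (10.6 − 6.9)/2 = 1.85 m; q_5 = 0.39 × 0.98 × 1.85 = 0.7071 m³/s
w_6 = (11.5 − 9.9)/2 = 0.8 m; q_6 = 0.47 × 0.84 × 0.8 = 0.3158 m³/s
Stations 1, 7 contribute zero (depth or velocity is 0).
Q = Σ qᵢ = 7.440 m³/s

7.44 m³/s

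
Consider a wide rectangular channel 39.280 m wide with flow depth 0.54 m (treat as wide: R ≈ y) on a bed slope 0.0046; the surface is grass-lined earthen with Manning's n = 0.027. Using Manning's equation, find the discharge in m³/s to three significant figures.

A = b·y = 39.280 × 0.54 = 21.21 m²
Wide channel: R ≈ y = 0.54 m
Q = (1/n)·A·R^(2/3)·S^(1/2) = (1/0.027) × 21.21 × 0.5400^(2/3) × 0.0046^(1/2) = 35.33 m³/s

35.3 m³/s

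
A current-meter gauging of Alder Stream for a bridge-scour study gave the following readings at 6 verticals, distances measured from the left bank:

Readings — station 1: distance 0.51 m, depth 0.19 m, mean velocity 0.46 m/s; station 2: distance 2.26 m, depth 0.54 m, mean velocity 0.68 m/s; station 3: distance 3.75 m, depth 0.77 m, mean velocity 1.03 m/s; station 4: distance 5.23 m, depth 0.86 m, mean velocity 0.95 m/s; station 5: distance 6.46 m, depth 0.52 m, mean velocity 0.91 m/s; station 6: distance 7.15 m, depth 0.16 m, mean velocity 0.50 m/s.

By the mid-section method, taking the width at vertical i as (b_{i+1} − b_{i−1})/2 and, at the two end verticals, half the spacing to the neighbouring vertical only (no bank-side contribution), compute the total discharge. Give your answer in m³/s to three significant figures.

w_1 = (2.26 − 0.51)/2 = 0.875 m; q_1 = 0.46 × 0.19 × 0.875 = 0.07648 m³/s
w_2 = (3.75 − 0.51)/2 = 1.62 m; q_2 = 0.68 × 0.54 × 1.62 = 0.5949 m³/s
w_3 = (5.23 − 2.26)/2 = 1.485 m; q_3 = 1.03 × 0.77 × 1.485 = 1.178 m³/s
w_4 = (6.46 − 3.75)/2 = 1.355 m; q_4 = 0.95 × 0.86 × 1.355 = 1.107 m³/s
w_5 = (7.15 − 5.23)/2 = 0.96 m; q_5 = 0.91 × 0.52 × 0.96 = 0.4543 m³/s
w_6 = (7.15 − 6.46)/2 = 0.345 m; q_6 = 0.50 × 0.16 × 0.345 = 0.02760 m³/s
Q = Σ qᵢ = 3.438 m³/s

3.44 m³/s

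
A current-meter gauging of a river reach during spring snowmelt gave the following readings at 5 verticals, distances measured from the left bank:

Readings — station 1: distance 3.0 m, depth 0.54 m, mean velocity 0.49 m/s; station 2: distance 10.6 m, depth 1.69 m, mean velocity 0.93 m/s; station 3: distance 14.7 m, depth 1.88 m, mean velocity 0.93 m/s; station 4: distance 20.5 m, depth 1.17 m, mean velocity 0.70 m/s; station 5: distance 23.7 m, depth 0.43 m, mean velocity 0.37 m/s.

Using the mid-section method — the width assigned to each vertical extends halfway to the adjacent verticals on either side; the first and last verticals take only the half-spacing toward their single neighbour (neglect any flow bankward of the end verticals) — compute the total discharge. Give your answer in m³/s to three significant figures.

22.8 m³/s

w_1 = (10.6 − 3.0)/2 = 3.8 m; q_1 = 0.49 × 0.54 × 3.8 = 1.005 m³/s
w_2 = (14.7 − 3.0)/2 = 5.85 m; q_2 = 0.93 × 1.69 × 5.85 = 9.194 m³/s
w_3 = (20.5 − 10.6)/2 = 4.95 m; q_3 = 0.93 × 1.88 × 4.95 = 8.655 m³/s
w_4 = (23.7 − 14.7)/2 = 4.5 m; q_4 = 0.70 × 1.17 × 4.5 = 3.686 m³/s
w_5 = (23.7 − 20.5)/2 = 1.6 m; q_5 = 0.37 × 0.43 × 1.6 = 0.2546 m³/s
Q = Σ qᵢ = 22.79 m³/s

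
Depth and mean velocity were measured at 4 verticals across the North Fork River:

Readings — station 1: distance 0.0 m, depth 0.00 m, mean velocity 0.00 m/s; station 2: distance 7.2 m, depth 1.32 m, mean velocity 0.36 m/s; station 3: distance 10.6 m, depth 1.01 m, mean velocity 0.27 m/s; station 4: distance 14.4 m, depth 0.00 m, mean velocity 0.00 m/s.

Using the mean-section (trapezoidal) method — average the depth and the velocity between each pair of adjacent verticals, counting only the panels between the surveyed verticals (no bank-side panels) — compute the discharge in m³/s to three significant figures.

2.36 m³/s

Panel 1-2: Δb = 7.2 m, d̄ = (0.00+1.32)/2 = 0.66, v̄ = (0.00+0.36)/2 = 0.18 → q = 7.2×0.66×0.18 = 0.8554 m³/s
Panel 2-3: Δb = 3.4 m, d̄ = (1.32+1.01)/2 = 1.165, v̄ = (0.36+0.27)/2 = 0.315 → q = 3.4×1.165×0.315 = 1.248 m³/s
Panel 3-4: Δb = 3.8 m, d̄ = (1.01+0.00)/2 = 0.505, v̄ = (0.27+0.00)/2 = 0.135 → q = 3.8×0.505×0.135 = 0.2591 m³/s
Q = Σ q = 2.362 m³/s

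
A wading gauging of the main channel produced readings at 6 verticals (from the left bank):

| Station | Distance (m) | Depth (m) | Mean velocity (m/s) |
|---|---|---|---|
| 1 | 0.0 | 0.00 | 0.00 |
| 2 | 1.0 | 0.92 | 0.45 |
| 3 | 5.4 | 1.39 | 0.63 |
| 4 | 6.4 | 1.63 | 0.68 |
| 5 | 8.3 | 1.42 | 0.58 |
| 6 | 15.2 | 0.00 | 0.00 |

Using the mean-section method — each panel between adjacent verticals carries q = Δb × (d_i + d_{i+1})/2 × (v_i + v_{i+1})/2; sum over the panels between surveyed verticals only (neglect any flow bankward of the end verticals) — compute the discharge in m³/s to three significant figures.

Panel 1-2: Δb = 1 m, d̄ = (0.00+0.92)/2 = 0.46, v̄ = (0.00+0.45)/2 = 0.225 → q = 1×0.46×0.225 = 0.1035 m³/s
Panel 2-3: Δb = 4.4 m, d̄ = (0.92+1.39)/2 = 1.155, v̄ = (0.45+0.63)/2 = 0.54 → q = 4.4×1.155×0.54 = 2.744 m³/s
Panel 3-4: Δb = 1 m, d̄ = (1.39+1.63)/2 = 1.51, v̄ = (0.63+0.68)/2 = 0.655 → q = 1×1.51×0.655 = 0.9891 m³/s
Panel 4-5: Δb = 1.9 m, d̄ = (1.63+1.42)/2 = 1.525, v̄ = (0.68+0.58)/2 = 0.63 → q = 1.9×1.525×0.63 = 1.825 m³/s
Panel 5-6: Δb = 6.9 m, d̄ = (1.42+0.00)/2 = 0.71, v̄ = (0.58+0.00)/2 = 0.29 → q = 6.9×0.71×0.29 = 1.421 m³/s
Q = Σ q = 7.083 m³/s

7.08 m³/s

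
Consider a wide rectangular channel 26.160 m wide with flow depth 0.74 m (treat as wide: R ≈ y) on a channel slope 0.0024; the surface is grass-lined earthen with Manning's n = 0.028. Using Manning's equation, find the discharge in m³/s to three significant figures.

27.7 m³/s

A = b·y = 26.160 × 0.74 = 19.36 m²
Wide channel: R ≈ y = 0.74 m
Q = (1/n)·A·R^(2/3)·S^(1/2) = (1/0.028) × 19.36 × 0.7400^(2/3) × 0.0024^(1/2) = 27.71 m³/s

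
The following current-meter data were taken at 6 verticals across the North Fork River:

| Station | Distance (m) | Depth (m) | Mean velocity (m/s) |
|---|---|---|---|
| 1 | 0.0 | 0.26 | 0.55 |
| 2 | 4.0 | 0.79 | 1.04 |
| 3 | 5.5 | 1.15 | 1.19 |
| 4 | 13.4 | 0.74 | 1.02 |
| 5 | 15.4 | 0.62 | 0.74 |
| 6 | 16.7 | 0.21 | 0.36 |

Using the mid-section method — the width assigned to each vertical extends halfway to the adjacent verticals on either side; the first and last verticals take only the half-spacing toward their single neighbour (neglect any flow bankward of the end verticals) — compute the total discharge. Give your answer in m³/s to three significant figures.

w_1 = (4.0 − 0.0)/2 = 2 m; q_1 = 0.55 × 0.26 × 2 = 0.2860 m³/s
w_2 = (5.5 − 0.0)/2 = 2.75 m; q_2 = 1.04 × 0.79 × 2.75 = 2.259 m³/s
w_3 = (13.4 − 4.0)/2 = 4.7 m; q_3 = 1.19 × 1.15 × 4.7 = 6.432 m³/s
w_4 = (15.4 − 5.5)/2 = 4.95 m; q_4 = 1.02 × 0.74 × 4.95 = 3.736 m³/s
w_5 = (16.7 − 13.4)/2 = 1.65 m; q_5 = 0.74 × 0.62 × 1.65 = 0.7570 m³/s
w_6 = (16.7 − 15.4)/2 = 0.65 m; q_6 = 0.36 × 0.21 × 0.65 = 0.04914 m³/s
Q = Σ qᵢ = 13.52 m³/s

13.5 m³/s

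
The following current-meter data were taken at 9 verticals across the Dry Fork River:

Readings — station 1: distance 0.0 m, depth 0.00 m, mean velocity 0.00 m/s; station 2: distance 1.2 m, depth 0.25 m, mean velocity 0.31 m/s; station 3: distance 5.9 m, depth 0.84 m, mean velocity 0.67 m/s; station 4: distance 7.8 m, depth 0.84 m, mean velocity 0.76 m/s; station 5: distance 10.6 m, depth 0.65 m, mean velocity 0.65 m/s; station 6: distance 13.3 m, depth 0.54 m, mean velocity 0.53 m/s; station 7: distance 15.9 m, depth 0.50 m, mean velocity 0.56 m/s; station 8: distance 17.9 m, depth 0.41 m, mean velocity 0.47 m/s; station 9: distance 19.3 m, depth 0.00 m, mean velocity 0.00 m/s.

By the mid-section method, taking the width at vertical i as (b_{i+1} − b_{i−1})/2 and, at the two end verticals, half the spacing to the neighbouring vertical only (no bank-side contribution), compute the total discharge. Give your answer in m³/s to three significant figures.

w_2 = (5.9 − 0.0)/2 = 2.95 m; q_2 = 0.31 × 0.25 × 2.95 = 0.2286 m³/s
w_3 = (7.8 − 1.2)/2 = 3.3 m; q_3 = 0.67 × 0.84 × 3.3 = 1.857 m³/s
w_4 = (10.6 − 5.9)/2 = 2.35 m; q_4 = 0.76 × 0.84 × 2.35 = 1.500 m³/s
w_5 = (13.3 − 7.8)/2 = 2.75 m; q_5 = 0.65 × 0.65 × 2.75 = 1.162 m³/s
w_6 = (15.9 − 10.6)/2 = 2.65 m; q_6 = 0.53 × 0.54 × 2.65 = 0.7584 m³/s
w_7 = (17.9 − 13.3)/2 = 2.3 m; q_7 = 0.56 × 0.50 × 2.3 = 0.6440 m³/s
w_8 = (19.3 − 15.9)/2 = 1.7 m; q_8 = 0.47 × 0.41 × 1.7 = 0.3276 m³/s
Stations 1, 9 contribute zero (depth or velocity is 0).
Q = Σ qᵢ = 6.478 m³/s

6.48 m³/s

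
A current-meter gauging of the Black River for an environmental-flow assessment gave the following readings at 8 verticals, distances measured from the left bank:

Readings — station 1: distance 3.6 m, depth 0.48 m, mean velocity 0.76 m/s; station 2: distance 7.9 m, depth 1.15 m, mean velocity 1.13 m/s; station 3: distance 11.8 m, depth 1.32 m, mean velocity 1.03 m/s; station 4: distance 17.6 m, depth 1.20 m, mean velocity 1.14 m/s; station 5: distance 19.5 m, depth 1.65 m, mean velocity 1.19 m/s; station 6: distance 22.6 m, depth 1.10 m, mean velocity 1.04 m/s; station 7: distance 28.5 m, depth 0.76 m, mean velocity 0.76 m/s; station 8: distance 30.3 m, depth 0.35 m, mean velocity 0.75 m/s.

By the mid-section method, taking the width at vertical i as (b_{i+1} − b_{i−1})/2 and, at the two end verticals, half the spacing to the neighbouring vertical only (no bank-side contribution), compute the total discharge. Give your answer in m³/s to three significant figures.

w_1 = (7.9 − 3.6)/2 = 2.15 m; q_1 = 0.76 × 0.48 × 2.15 = 0.7843 m³/s
w_2 = (11.8 − 3.6)/2 = 4.1 m; q_2 = 1.13 × 1.15 × 4.1 = 5.328 m³/s
w_3 = (17.6 − 7.9)/2 = 4.85 m; q_3 = 1.03 × 1.32 × 4.85 = 6.594 m³/s
w_4 = (19.5 − 11.8)/2 = 3.85 m; q_4 = 1.14 × 1.20 × 3.85 = 5.267 m³/s
w_5 = (22.6 − 17.6)/2 = 2.5 m; q_5 = 1.19 × 1.65 × 2.5 = 4.909 m³/s
w_6 = (28.5 − 19.5)/2 = 4.5 m; q_6 = 1.04 × 1.10 × 4.5 = 5.148 m³/s
w_7 = (30.3 − 22.6)/2 = 3.85 m; q_7 = 0.76 × 0.76 × 3.85 = 2.224 m³/s
w_8 = (30.3 − 28.5)/2 = 0.9 m; q_8 = 0.75 × 0.35 × 0.9 = 0.2363 m³/s
Q = Σ qᵢ = 30.49 m³/s

30.5 m³/s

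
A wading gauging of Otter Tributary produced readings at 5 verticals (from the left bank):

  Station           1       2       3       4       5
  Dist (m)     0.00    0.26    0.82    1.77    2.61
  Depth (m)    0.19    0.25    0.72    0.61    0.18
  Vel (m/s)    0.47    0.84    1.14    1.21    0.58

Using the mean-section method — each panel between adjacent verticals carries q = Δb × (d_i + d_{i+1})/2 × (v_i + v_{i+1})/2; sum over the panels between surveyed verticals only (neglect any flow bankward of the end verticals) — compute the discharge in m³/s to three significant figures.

1.35 m³/s

Panel 1-2: Δb = 0.26 m, d̄ = (0.19+0.25)/2 = 0.22, v̄ = (0.47+0.84)/2 = 0.655 → q = 0.26×0.22×0.655 = 0.03747 m³/s
Panel 2-3: Δb = 0.56 m, d̄ = (0.25+0.72)/2 = 0.485, v̄ = (0.84+1.14)/2 = 0.99 → q = 0.56×0.485×0.99 = 0.2689 m³/s
Panel 3-4: Δb = 0.95 m, d̄ = (0.72+0.61)/2 = 0.665, v̄ = (1.14+1.21)/2 = 1.175 → q = 0.95×0.665×1.175 = 0.7423 m³/s
Panel 4-5: Δb = 0.84 m, d̄ = (0.61+0.18)/2 = 0.395, v̄ = (1.21+0.58)/2 = 0.895 → q = 0.84×0.395×0.895 = 0.2970 m³/s
Q = Σ q = 1.346 m³/s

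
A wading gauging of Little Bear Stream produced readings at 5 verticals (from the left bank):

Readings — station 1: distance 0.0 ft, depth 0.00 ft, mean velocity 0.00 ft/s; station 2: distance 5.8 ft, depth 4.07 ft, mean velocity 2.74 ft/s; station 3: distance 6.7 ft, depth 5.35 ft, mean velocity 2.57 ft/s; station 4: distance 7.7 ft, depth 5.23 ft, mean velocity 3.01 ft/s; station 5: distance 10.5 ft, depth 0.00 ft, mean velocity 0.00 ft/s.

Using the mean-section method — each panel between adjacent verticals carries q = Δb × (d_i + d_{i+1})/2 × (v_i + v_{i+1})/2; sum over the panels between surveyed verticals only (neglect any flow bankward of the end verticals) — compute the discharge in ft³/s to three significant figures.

53.2 ft³/s

Panel 1-2: Δb = 5.8 ft, d̄ = (0.00+4.07)/2 = 2.035, v̄ = (0.00+2.74)/2 = 1.37 → q = 5.8×2.035×1.37 = 16.17 ft³/s
Panel 2-3: Δb = 0.9 ft, d̄ = (4.07+5.35)/2 = 4.71, v̄ = (2.74+2.57)/2 = 2.655 → q = 0.9×4.71×2.655 = 11.25 ft³/s
Panel 3-4: Δb = 1 ft, d̄ = (5.35+5.23)/2 = 5.29, v̄ = (2.57+3.01)/2 = 2.79 → q = 1×5.29×2.79 = 14.76 ft³/s
Panel 4-5: Δb = 2.8 ft, d̄ = (5.23+0.00)/2 = 2.615, v̄ = (3.01+0.00)/2 = 1.505 → q = 2.8×2.615×1.505 = 11.02 ft³/s
Q = Σ q = 53.20 ft³/s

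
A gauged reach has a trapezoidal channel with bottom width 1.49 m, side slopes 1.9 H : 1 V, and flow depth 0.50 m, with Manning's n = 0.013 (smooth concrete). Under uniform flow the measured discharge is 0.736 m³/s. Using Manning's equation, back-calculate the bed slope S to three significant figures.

0.000264

A = (b + z·y)·y = (1.49 + 1.9×0.50)×0.50 = 1.220 m²
P = b + 2y√(1+z²) = 1.49 + 2×0.50×√(1+1.9²) = 3.637 m
R = A/P = 1.220/3.637 = 0.3354 m
S = (Q·n / (1·A·R^(2/3)))² = (0.736×0.013 / (1×1.220×0.4828))² = 0.0002639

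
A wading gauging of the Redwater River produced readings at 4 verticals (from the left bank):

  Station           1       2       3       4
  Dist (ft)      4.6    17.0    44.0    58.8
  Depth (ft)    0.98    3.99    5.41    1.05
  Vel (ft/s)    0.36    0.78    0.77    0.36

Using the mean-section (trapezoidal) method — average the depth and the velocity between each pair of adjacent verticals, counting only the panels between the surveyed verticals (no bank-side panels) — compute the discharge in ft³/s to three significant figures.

143 ft³/s

Panel 1-2: Δb = 12.4 ft, d̄ = (0.98+3.99)/2 = 2.485, v̄ = (0.36+0.78)/2 = 0.57 → q = 12.4×2.485×0.57 = 17.56 ft³/s
Panel 2-3: Δb = 27 ft, d̄ = (3.99+5.41)/2 = 4.7, v̄ = (0.78+0.77)/2 = 0.775 → q = 27×4.7×0.775 = 98.35 ft³/s
Panel 3-4: Δb = 14.8 ft, d̄ = (5.41+1.05)/2 = 3.23, v̄ = (0.77+0.36)/2 = 0.565 → q = 14.8×3.23×0.565 = 27.01 ft³/s
Q = Σ q = 142.9 ft³/s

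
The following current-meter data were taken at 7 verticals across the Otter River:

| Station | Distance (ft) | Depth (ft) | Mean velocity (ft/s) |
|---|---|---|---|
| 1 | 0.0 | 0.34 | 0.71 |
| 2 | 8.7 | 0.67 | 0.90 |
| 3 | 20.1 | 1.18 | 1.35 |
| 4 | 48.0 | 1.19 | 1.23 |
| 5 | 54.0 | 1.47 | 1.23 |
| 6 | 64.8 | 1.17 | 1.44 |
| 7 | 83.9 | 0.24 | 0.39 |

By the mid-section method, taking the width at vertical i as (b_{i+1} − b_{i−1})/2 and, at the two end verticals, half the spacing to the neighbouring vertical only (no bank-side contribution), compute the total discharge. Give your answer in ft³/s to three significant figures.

w_1 = (8.7 − 0.0)/2 = 4.35 ft; q_1 = 0.71 × 0.34 × 4.35 = 1.050 ft³/s
w_2 = (20.1 − 0.0)/2 = 10.05 ft; q_2 = 0.90 × 0.67 × 10.05 = 6.060 ft³/s
w_3 = (48.0 − 8.7)/2 = 19.65 ft; q_3 = 1.35 × 1.18 × 19.65 = 31.30 ft³/s
w_4 = (54.0 − 20.1)/2 = 16.95 ft; q_4 = 1.23 × 1.19 × 16.95 = 24.81 ft³/s
w_5 = (64.8 − 48.0)/2 = 8.4 ft; q_5 = 1.23 × 1.47 × 8.4 = 15.19 ft³/s
w_6 = (83.9 − 54.0)/2 = 14.95 ft; q_6 = 1.44 × 1.17 × 14.95 = 25.19 ft³/s
w_7 = (83.9 − 64.8)/2 = 9.55 ft; q_7 = 0.39 × 0.24 × 9.55 = 0.8939 ft³/s
Q = Σ qᵢ = 104.5 ft³/s

104 ft³/s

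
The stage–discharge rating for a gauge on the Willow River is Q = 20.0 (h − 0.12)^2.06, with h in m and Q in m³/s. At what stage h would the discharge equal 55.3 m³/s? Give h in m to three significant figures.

h − h₀ = (Q/C)^(1/b) = (55.3/20.0)^(1/2.06) = 1.638 m
h = 0.12 + 1.638 = 1.758 m

1.76 m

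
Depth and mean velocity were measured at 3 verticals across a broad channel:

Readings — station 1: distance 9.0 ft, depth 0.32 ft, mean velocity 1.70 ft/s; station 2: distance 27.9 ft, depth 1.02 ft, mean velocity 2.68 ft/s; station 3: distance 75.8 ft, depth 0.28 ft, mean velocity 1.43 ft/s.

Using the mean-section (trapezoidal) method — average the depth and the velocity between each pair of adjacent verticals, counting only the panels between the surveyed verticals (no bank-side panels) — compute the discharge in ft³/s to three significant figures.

Panel 1-2: Δb = 18.9 ft, d̄ = (0.32+1.02)/2 = 0.67, v̄ = (1.70+2.68)/2 = 2.19 → q = 18.9×0.67×2.19 = 27.73 ft³/s
Panel 2-3: Δb = 47.9 ft, d̄ = (1.02+0.28)/2 = 0.65, v̄ = (2.68+1.43)/2 = 2.055 → q = 47.9×0.65×2.055 = 63.98 ft³/s
Q = Σ q = 91.71 ft³/s

91.7 ft³/s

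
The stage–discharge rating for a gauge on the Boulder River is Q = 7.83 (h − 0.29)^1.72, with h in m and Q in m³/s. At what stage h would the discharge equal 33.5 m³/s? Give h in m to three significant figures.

2.62 m

h − h₀ = (Q/C)^(1/b) = (33.5/7.83)^(1/1.72) = 2.328 m
h = 0.29 + 2.328 = 2.618 m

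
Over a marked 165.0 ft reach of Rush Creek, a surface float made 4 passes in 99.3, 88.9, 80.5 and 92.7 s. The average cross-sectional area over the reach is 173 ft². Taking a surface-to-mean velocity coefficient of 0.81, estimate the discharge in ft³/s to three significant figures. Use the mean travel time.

256 ft³/s

t̄ = (99.3 + 88.9 + 80.5 + 92.7) / 4 = 90.35 s
v_surface = L / t̄ = 165.0 / 90.35 = 1.826 ft/s
v_mean = 0.81 × 1.826 = 1.479 ft/s
Q = A × v_mean = 173 × 1.479 = 255.9 ft³/s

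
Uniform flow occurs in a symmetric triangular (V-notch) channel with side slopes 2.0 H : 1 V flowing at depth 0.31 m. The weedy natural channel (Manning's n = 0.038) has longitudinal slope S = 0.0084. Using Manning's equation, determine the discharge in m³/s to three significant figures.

0.124 m³/s

A = z·y² = 2.0×0.31² = 0.1922 m²
P = 2y√(1+z²) = 2×0.31×√(1+2.0²) = 1.386 m
R = A/P = 0.1922/1.386 = 0.1386 m
Q = (1/n)·A·R^(2/3)·S^(1/2) = (1/0.038) × 0.1922 × 0.1386^(2/3) × 0.0084^(1/2) = 0.1242 m³/s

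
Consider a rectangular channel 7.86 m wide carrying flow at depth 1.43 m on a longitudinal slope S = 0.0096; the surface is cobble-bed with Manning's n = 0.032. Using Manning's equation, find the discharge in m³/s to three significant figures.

A = b·y = 7.86 × 1.43 = 11.24 m²
P = b + 2y = 7.86 + 2×1.43 = 10.72 m
R = A/P = 11.24/10.72 = 1.048 m
Q = (1/n)·A·R^(2/3)·S^(1/2) = (1/0.032) × 11.24 × 1.048^(2/3) × 0.0096^(1/2) = 35.52 m³/s

35.5 m³/s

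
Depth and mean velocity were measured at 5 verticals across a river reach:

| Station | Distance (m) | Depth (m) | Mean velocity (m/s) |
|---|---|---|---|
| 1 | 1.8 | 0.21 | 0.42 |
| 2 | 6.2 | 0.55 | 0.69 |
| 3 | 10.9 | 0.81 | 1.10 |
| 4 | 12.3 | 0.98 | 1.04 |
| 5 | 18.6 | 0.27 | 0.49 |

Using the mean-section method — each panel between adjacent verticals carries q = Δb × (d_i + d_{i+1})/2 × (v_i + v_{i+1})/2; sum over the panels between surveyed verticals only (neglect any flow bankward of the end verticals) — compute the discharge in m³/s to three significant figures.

8.14 m³/s

Panel 1-2: Δb = 4.4 m, d̄ = (0.21+0.55)/2 = 0.38, v̄ = (0.42+0.69)/2 = 0.555 → q = 4.4×0.38×0.555 = 0.9280 m³/s
Panel 2-3: Δb = 4.7 m, d̄ = (0.55+0.81)/2 = 0.68, v̄ = (0.69+1.10)/2 = 0.895 → q = 4.7×0.68×0.895 = 2.860 m³/s
Panel 3-4: Δb = 1.4 m, d̄ = (0.81+0.98)/2 = 0.895, v̄ = (1.10+1.04)/2 = 1.07 → q = 1.4×0.895×1.07 = 1.341 m³/s
Panel 4-5: Δb = 6.3 m, d̄ = (0.98+0.27)/2 = 0.625, v̄ = (1.04+0.49)/2 = 0.765 → q = 6.3×0.625×0.765 = 3.012 m³/s
Q = Σ q = 8.141 m³/s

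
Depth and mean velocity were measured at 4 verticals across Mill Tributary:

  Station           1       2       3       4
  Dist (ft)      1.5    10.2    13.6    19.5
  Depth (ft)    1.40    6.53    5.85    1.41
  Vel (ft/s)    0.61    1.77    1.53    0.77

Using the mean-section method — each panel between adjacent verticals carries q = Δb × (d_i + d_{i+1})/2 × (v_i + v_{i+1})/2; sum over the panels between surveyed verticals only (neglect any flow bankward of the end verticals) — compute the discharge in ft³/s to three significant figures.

Panel 1-2: Δb = 8.7 ft, d̄ = (1.40+6.53)/2 = 3.965, v̄ = (0.61+1.77)/2 = 1.19 → q = 8.7×3.965×1.19 = 41.05 ft³/s
Panel 2-3: Δb = 3.4 ft, d̄ = (6.53+5.85)/2 = 6.19, v̄ = (1.77+1.53)/2 = 1.65 → q = 3.4×6.19×1.65 = 34.73 ft³/s
Panel 3-4: Δb = 5.9 ft, d̄ = (5.85+1.41)/2 = 3.63, v̄ = (1.53+0.77)/2 = 1.15 → q = 5.9×3.63×1.15 = 24.63 ft³/s
Q = Σ q = 100.4 ft³/s

100 ft³/s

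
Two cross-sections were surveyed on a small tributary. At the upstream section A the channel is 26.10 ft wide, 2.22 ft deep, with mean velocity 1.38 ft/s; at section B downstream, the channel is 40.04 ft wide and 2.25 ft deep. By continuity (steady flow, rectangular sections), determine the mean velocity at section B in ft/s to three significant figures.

Q = A₁V₁ = (26.10×2.22) × 1.38 = 79.96 ft³/s
A₂ = 40.04 × 2.25 = 90.09 ft²
V₂ = Q/A₂ = 79.96/90.09 = 0.8876 ft/s

0.888 ft/s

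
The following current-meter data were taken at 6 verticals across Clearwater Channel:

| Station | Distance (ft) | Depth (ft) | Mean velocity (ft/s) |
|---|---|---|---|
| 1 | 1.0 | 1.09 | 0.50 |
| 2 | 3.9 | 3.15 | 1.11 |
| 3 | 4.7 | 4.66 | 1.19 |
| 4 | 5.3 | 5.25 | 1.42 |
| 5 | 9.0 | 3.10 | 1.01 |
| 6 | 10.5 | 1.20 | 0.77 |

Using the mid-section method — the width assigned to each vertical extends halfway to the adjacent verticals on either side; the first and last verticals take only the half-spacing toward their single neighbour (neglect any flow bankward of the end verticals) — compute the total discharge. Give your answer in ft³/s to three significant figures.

36.0 ft³/s

w_1 = (3.9 − 1.0)/2 = 1.45 ft; q_1 = 0.50 × 1.09 × 1.45 = 0.7903 ft³/s
w_2 = (4.7 − 1.0)/2 = 1.85 ft; q_2 = 1.11 × 3.15 × 1.85 = 6.469 ft³/s
w_3 = (5.3 − 3.9)/2 = 0.7 ft; q_3 = 1.19 × 4.66 × 0.7 = 3.882 ft³/s
w_4 = (9.0 − 4.7)/2 = 2.15 ft; q_4 = 1.42 × 5.25 × 2.15 = 16.03 ft³/s
w_5 = (10.5 − 5.3)/2 = 2.6 ft; q_5 = 1.01 × 3.10 × 2.6 = 8.141 ft³/s
w_6 = (10.5 − 9.0)/2 = 0.75 ft; q_6 = 0.77 × 1.20 × 0.75 = 0.6930 ft³/s
Q = Σ qᵢ = 36.00 ft³/s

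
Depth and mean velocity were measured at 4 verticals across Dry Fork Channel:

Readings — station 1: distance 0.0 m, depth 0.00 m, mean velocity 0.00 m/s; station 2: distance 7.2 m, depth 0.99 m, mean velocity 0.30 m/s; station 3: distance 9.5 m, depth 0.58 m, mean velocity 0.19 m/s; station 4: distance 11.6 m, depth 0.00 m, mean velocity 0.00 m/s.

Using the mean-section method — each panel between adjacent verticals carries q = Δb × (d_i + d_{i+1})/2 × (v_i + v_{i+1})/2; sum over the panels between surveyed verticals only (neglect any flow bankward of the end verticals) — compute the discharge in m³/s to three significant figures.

1.03 m³/s

Panel 1-2: Δb = 7.2 m, d̄ = (0.00+0.99)/2 = 0.495, v̄ = (0.00+0.30)/2 = 0.15 → q = 7.2×0.495×0.15 = 0.5346 m³/s
Panel 2-3: Δb = 2.3 m, d̄ = (0.99+0.58)/2 = 0.785, v̄ = (0.30+0.19)/2 = 0.245 → q = 2.3×0.785×0.245 = 0.4423 m³/s
Panel 3-4: Δb = 2.1 m, d̄ = (0.58+0.00)/2 = 0.29, v̄ = (0.19+0.00)/2 = 0.095 → q = 2.1×0.29×0.095 = 0.05786 m³/s
Q = Σ q = 1.035 m³/s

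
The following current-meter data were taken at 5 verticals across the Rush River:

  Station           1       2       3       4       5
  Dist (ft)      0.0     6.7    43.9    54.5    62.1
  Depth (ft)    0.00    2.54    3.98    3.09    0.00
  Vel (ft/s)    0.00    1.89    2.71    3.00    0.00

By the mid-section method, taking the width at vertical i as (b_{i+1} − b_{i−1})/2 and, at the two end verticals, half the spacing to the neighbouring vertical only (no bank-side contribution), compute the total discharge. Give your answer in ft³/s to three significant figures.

w_2 = (43.9 − 0.0)/2 = 21.95 ft; q_2 = 1.89 × 2.54 × 21.95 = 105.4 ft³/s
w_3 = (54.5 − 6.7)/2 = 23.9 ft; q_3 = 2.71 × 3.98 × 23.9 = 257.8 ft³/s
w_4 = (62.1 − 43.9)/2 = 9.1 ft; q_4 = 3.00 × 3.09 × 9.1 = 84.36 ft³/s
Stations 1, 5 contribute zero (depth or velocity is 0).
Q = Σ qᵢ = 447.5 ft³/s

448 ft³/s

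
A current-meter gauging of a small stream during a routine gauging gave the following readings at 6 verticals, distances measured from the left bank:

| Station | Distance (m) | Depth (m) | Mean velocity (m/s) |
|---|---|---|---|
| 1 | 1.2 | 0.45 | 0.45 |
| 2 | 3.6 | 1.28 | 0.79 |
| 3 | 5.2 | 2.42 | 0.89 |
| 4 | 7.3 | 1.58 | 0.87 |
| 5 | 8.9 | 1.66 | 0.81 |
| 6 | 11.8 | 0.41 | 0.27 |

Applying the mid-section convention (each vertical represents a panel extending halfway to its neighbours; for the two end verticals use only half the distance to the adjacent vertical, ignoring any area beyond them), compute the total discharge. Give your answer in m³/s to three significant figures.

w_1 = (3.6 − 1.2)/2 = 1.2 m; q_1 = 0.45 × 0.45 × 1.2 = 0.2430 m³/s
w_2 = (5.2 − 1.2)/2 = 2 m; q_2 = 0.79 × 1.28 × 2 = 2.022 m³/s
w_3 = (7.3 − 3.6)/2 = 1.85 m; q_3 = 0.89 × 2.42 × 1.85 = 3.985 m³/s
w_4 = (8.9 − 5.2)/2 = 1.85 m; q_4 = 0.87 × 1.58 × 1.85 = 2.543 m³/s
w_5 = (11.8 − 7.3)/2 = 2.25 m; q_5 = 0.81 × 1.66 × 2.25 = 3.025 m³/s
w_6 = (11.8 − 8.9)/2 = 1.45 m; q_6 = 0.27 × 0.41 × 1.45 = 0.1605 m³/s
Q = Σ qᵢ = 11.98 m³/s

12.0 m³/s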